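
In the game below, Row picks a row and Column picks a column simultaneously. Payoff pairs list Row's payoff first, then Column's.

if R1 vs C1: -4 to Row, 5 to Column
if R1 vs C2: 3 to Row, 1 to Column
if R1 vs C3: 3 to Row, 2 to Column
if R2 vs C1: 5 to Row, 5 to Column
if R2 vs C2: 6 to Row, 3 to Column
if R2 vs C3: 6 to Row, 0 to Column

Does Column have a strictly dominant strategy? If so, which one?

C1

Check whether one of Column's strategies beats all alternatives regardless of what the opponent does.
C1 strictly dominates: vs R1: 5 > each of {1, 2}; vs R2: 5 > each of {3, 0}.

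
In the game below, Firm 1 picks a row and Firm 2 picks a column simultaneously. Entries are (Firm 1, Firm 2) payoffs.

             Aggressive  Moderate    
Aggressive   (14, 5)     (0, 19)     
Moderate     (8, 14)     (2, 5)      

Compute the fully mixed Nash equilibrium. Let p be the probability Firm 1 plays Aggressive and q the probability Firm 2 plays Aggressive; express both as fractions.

In a mixed NE each player is indifferent between their pure strategies, so the opponent's mix sets the indifference.
Firm 2 indifferent between Aggressive and Moderate: p·5 + (1−p)·14 = p·19 + (1−p)·5 ⟹ 14 + (-9)p = 5 + 14p ⟹ p = 9/23.
Firm 1 indifferent between Aggressive and Moderate: q·14 + (1−q)·0 = q·8 + (1−q)·2 ⟹ 0 + 14q = 2 + 6q ⟹ q = 1/4.

p = 9/23, q = 1/4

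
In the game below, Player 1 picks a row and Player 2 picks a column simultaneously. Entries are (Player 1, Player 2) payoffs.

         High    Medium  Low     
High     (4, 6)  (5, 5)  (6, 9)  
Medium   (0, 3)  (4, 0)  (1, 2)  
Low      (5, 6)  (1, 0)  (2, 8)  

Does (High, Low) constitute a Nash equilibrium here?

Holding Player 2 at Low: Player 1 gets 6 from High, versus 1 from Medium, 2 from Low. No profitable deviation for Player 1.
Holding Player 1 at High: Player 2 gets 9 from Low, versus 6 from High, 5 from Medium. No profitable deviation for Player 2 either.

Yes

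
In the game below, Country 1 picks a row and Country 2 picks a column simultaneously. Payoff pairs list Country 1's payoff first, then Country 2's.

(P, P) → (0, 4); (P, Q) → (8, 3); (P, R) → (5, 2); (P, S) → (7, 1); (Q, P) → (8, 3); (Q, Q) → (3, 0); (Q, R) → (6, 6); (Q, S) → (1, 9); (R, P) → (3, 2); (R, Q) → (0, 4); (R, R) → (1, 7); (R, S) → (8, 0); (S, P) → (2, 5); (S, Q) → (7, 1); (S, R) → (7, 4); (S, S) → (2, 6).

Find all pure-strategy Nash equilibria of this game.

None

A profile is a Nash equilibrium when each player is best-responding to the other.
Country 1's best responses — vs P: Q (payoff 8); vs Q: P (payoff 8); vs R: S (payoff 7); vs S: R (payoff 8).
Country 2's best responses — vs P: P (payoff 4); vs Q: S (payoff 9); vs R: R (payoff 7); vs S: S (payoff 6).
No cell has both players best-responding. For instance, Country 1's best reply to R is S, but against S Country 2 prefers S over R.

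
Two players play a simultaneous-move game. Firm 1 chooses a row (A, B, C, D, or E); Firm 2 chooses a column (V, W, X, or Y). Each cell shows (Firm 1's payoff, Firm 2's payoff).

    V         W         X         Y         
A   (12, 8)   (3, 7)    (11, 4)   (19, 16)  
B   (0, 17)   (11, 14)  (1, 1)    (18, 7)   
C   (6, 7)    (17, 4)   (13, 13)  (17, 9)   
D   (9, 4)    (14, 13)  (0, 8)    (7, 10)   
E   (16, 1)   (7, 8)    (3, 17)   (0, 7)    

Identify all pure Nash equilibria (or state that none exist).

A profile is a Nash equilibrium when each player is best-responding to the other.
Firm 1's best responses — vs V: E (payoff 16); vs W: C (payoff 17); vs X: C (payoff 13); vs Y: A (payoff 19).
Firm 2's best responses — vs A: Y (payoff 16); vs B: V (payoff 17); vs C: X (payoff 13); vs D: W (payoff 13); vs E: X (payoff 17).
Mutual best responses occur at (A, Y) and (C, X); at each, neither player gains by switching.

(A, Y) and (C, X)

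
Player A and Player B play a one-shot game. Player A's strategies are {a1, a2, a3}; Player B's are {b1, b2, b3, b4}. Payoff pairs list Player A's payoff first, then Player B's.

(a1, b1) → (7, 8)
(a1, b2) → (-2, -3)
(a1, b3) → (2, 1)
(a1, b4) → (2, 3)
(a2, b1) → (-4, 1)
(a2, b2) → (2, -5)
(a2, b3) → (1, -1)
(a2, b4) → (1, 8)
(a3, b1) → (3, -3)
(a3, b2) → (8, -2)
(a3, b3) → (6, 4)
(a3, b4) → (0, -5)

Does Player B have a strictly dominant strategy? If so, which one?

None

Check whether one of Player B's strategies beats all alternatives regardless of what the opponent does.
b1 is not dominant: against a2, b4 gives 8 > 1.
b2 is not dominant: against a1, b1 gives 8 > -3.
b3 is not dominant: against a1, b1 gives 8 > 1.
b4 is not dominant: against a1, b1 gives 8 > 3.
No single strategy is best against every opponent action.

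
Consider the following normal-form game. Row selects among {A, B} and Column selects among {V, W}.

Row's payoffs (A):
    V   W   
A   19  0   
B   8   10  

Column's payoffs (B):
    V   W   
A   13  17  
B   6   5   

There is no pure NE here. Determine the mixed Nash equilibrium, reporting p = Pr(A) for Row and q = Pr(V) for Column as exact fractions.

p = 1/5, q = 10/21

In a mixed NE each player is indifferent between their pure strategies, so the opponent's mix sets the indifference.
Column indifferent between V and W: p·13 + (1−p)·6 = p·17 + (1−p)·5 ⟹ 6 + 7p = 5 + 12p ⟹ p = 1/5.
Row indifferent between A and B: q·19 + (1−q)·0 = q·8 + (1−q)·10 ⟹ 0 + 19q = 10 + (-2)q ⟹ q = 10/21.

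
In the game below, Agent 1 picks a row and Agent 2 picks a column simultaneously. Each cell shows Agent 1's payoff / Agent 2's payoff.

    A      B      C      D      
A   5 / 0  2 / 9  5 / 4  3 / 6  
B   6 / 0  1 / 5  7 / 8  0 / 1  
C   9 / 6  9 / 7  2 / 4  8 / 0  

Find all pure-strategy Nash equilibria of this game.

A profile is a Nash equilibrium when each player is best-responding to the other.
Agent 1's best responses — vs A: C (payoff 9); vs B: C (payoff 9); vs C: B (payoff 7); vs D: C (payoff 8).
Agent 2's best responses — vs A: B (payoff 9); vs B: C (payoff 8); vs C: B (payoff 7).
Mutual best responses occur at (B, C) and (C, B); at each, neither player gains by switching.

(B, C) and (C, B)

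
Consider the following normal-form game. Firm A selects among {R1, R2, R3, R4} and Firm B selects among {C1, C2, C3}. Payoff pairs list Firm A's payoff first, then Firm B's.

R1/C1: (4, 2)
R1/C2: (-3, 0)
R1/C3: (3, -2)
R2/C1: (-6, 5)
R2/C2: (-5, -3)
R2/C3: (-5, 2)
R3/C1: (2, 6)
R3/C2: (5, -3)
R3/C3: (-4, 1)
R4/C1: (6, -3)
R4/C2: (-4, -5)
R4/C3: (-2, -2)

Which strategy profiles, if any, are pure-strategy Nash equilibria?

There is no pure-strategy Nash equilibrium

Find each player's best response to every opponent strategy; NE are the intersections.
Firm A's best responses — vs C1: R4 (payoff 6); vs C2: R3 (payoff 5); vs C3: R1 (payoff 3).
Firm B's best responses — vs R1: C1 (payoff 2); vs R2: C1 (payoff 5); vs R3: C1 (payoff 6); vs R4: C3 (payoff -2).
No cell has both players best-responding. For instance, Firm A's best reply to C3 is R1, but against R1 Firm B prefers C1 over C3.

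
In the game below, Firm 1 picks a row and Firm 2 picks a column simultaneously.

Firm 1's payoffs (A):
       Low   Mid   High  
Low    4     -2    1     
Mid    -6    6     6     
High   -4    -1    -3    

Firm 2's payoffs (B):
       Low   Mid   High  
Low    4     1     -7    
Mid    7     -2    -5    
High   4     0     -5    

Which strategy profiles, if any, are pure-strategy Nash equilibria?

(Low, Low)

Check mutual best responses: a cell is a NE iff neither player can gain by unilaterally deviating.
Firm 1's best responses — vs Low: Low (payoff 4); vs Mid: Mid (payoff 6); vs High: Mid (payoff 6).
Firm 2's best responses — vs Low: Low (payoff 4); vs Mid: Low (payoff 7); vs High: Low (payoff 4).
The only mutual best response is (Low, Low); neither player gains by switching there.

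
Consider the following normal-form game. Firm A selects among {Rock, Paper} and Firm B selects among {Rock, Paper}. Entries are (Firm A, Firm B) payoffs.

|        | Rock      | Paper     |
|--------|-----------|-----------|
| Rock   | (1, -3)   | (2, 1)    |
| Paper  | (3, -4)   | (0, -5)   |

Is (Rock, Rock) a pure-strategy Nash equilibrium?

Holding Firm B at Rock: Firm A gets 1 from Rock but could get 3 by switching to Paper. Firm A has a profitable deviation.

No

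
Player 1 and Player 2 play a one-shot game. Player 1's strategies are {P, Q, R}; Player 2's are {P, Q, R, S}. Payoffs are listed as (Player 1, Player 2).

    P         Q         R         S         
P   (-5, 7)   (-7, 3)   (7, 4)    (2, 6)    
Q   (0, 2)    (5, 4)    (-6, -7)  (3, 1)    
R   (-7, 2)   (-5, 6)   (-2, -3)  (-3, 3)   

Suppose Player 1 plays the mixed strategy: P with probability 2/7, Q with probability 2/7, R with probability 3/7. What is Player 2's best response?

Compute Player 2's expected payoff from each pure strategy against the given mix.
P: (2/7)·7 + (2/7)·2 + (3/7)·2 = 24/7
Q: (2/7)·3 + (2/7)·4 + (3/7)·6 = 32/7
R: (2/7)·4 + (2/7)·(-7) + (3/7)·(-3) = -15/7
S: (2/7)·6 + (2/7)·1 + (3/7)·3 = 23/7
Highest expected payoff is 32/7, from Q.

Q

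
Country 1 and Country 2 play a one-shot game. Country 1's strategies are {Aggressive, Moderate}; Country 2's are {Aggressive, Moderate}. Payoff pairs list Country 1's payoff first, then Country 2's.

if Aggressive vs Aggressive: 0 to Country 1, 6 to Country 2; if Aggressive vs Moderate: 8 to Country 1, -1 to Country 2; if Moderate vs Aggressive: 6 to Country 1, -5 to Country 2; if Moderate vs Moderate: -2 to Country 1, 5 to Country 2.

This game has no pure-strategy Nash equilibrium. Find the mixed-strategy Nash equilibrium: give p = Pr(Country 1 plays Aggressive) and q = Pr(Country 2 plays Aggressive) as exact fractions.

p = 10/17, q = 5/8

In a mixed NE each player is indifferent between their pure strategies, so the opponent's mix sets the indifference.
Country 2 indifferent between Aggressive and Moderate: p·6 + (1−p)·(-5) = p·(-1) + (1−p)·5 ⟹ (-5) + 11p = 5 + (-6)p ⟹ p = 10/17.
Country 1 indifferent between Aggressive and Moderate: q·0 + (1−q)·8 = q·6 + (1−q)·(-2) ⟹ 8 + (-8)q = (-2) + 8q ⟹ q = 5/8.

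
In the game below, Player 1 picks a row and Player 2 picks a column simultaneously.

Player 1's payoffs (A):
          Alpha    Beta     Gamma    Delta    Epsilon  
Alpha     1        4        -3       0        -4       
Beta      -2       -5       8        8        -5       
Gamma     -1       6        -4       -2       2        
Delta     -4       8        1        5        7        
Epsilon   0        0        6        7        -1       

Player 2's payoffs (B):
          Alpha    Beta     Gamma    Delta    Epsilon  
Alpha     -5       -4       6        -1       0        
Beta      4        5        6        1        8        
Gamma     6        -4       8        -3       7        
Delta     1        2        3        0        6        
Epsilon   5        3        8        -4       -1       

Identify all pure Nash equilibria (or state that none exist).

(Delta, Epsilon)

Check mutual best responses: a cell is a NE iff neither player can gain by unilaterally deviating.
Player 1's best responses — vs Alpha: Alpha (payoff 1); vs Beta: Delta (payoff 8); vs Gamma: Beta (payoff 8); vs Delta: Beta (payoff 8); vs Epsilon: Delta (payoff 7).
Player 2's best responses — vs Alpha: Gamma (payoff 6); vs Beta: Epsilon (payoff 8); vs Gamma: Gamma (payoff 8); vs Delta: Epsilon (payoff 6); vs Epsilon: Gamma (payoff 8).
The only mutual best response is (Delta, Epsilon); neither player gains by switching there.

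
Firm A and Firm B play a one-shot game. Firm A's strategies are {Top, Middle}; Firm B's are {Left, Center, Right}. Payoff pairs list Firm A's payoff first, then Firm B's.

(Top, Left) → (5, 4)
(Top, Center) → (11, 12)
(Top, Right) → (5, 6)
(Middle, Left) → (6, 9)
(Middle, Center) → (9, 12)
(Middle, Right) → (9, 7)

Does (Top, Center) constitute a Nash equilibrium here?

Yes

Holding Firm B at Center: Firm A gets 11 from Top, versus 9 from Middle. No profitable deviation for Firm A.
Holding Firm A at Top: Firm B gets 12 from Center, versus 4 from Left, 6 from Right. No profitable deviation for Firm B either.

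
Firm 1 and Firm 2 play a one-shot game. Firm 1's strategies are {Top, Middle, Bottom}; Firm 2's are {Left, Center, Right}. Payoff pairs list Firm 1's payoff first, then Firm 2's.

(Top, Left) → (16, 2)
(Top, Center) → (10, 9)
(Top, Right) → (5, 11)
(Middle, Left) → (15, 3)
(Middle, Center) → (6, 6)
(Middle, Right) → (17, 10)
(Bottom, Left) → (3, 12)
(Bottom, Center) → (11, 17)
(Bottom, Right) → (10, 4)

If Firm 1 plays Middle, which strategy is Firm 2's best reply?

Right

With Firm 1 fixed at Middle, Firm 2's payoffs are: Left → 3, Center → 6, Right → 10.
The maximum is 10, achieved by Right.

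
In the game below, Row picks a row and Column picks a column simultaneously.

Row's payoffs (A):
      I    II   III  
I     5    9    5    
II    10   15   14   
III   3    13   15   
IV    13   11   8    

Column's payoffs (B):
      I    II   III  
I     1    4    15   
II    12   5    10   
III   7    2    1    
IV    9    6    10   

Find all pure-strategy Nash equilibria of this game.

A profile is a Nash equilibrium when each player is best-responding to the other.
Row's best responses — vs I: IV (payoff 13); vs II: II (payoff 15); vs III: III (payoff 15).
Column's best responses — vs I: III (payoff 15); vs II: I (payoff 12); vs III: I (payoff 7); vs IV: III (payoff 10).
No cell has both players best-responding. For instance, Row's best reply to II is II, but against II Column prefers I over II.

None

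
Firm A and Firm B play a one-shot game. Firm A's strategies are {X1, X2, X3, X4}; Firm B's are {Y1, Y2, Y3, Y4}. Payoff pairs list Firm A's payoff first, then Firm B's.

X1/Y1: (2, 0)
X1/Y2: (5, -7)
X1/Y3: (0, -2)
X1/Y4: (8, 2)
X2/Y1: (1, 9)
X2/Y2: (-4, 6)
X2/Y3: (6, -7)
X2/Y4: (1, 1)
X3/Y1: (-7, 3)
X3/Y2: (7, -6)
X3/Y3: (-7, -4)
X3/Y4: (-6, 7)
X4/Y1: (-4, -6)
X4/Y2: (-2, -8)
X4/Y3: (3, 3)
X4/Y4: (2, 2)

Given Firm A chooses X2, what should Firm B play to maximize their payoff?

With Firm A fixed at X2, Firm B's payoffs are: Y1 → 9, Y2 → 6, Y3 → -7, Y4 → 1.
The maximum is 9, achieved by Y1.

Y1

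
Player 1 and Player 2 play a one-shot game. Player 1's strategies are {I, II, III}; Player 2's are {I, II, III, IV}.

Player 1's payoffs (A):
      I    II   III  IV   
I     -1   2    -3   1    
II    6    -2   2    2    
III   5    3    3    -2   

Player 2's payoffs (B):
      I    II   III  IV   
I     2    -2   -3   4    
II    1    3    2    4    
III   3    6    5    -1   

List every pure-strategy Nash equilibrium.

Check mutual best responses: a cell is a NE iff neither player can gain by unilaterally deviating.
Player 1's best responses — vs I: II (payoff 6); vs II: III (payoff 3); vs III: III (payoff 3); vs IV: II (payoff 2).
Player 2's best responses — vs I: IV (payoff 4); vs II: IV (payoff 4); vs III: II (payoff 6).
Mutual best responses occur at (II, IV) and (III, II); at each, neither player gains by switching.

(II, IV) and (III, II)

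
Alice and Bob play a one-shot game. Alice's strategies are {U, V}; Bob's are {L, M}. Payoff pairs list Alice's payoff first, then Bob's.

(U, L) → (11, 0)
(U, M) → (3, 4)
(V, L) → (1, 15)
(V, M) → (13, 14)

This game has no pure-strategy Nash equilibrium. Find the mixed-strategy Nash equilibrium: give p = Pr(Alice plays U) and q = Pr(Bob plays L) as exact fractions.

In a mixed NE each player is indifferent between their pure strategies, so the opponent's mix sets the indifference.
Bob indifferent between L and M: p·0 + (1−p)·15 = p·4 + (1−p)·14 ⟹ 15 + (-15)p = 14 + (-10)p ⟹ p = 1/5.
Alice indifferent between U and V: q·11 + (1−q)·3 = q·1 + (1−q)·13 ⟹ 3 + 8q = 13 + (-12)q ⟹ q = 1/2.

p = 1/5, q = 1/2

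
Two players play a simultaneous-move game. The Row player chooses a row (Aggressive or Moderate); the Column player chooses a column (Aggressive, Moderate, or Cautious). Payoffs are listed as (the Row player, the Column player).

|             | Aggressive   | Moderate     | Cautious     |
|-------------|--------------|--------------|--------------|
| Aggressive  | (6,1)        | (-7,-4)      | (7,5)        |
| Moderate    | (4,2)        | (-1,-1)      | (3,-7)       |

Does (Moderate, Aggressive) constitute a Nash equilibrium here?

No

Holding the Column player at Aggressive: the Row player gets 4 from Moderate but could get 6 by switching to Aggressive. The Row player has a profitable deviation.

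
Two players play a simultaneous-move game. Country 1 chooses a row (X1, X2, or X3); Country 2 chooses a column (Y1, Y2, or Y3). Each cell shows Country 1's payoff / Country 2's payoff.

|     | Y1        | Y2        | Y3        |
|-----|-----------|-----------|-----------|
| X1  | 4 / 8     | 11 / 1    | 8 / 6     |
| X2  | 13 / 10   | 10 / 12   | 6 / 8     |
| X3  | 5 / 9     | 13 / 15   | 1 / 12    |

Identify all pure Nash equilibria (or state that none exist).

Find each player's best response to every opponent strategy; NE are the intersections.
Country 1's best responses — vs Y1: X2 (payoff 13); vs Y2: X3 (payoff 13); vs Y3: X1 (payoff 8).
Country 2's best responses — vs X1: Y1 (payoff 8); vs X2: Y2 (payoff 12); vs X3: Y2 (payoff 15).
The only mutual best response is (X3, Y2); neither player gains by switching there.

(X3, Y2)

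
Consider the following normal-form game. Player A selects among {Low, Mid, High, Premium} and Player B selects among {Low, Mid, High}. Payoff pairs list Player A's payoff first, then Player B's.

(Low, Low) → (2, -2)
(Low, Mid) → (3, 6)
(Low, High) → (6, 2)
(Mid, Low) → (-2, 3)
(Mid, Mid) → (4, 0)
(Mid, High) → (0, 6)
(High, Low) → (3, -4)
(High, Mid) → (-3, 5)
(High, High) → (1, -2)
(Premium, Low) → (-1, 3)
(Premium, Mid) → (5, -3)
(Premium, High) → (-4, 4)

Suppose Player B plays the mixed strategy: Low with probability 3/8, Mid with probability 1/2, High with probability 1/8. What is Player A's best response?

Low

Compute Player A's expected payoff from each pure strategy against the given mix.
Low: (3/8)·2 + (1/2)·3 + (1/8)·6 = 3
Mid: (3/8)·(-2) + (1/2)·4 + (1/8)·0 = 5/4
High: (3/8)·3 + (1/2)·(-3) + (1/8)·1 = -1/4
Premium: (3/8)·(-1) + (1/2)·5 + (1/8)·(-4) = 13/8
Highest expected payoff is 3, from Low.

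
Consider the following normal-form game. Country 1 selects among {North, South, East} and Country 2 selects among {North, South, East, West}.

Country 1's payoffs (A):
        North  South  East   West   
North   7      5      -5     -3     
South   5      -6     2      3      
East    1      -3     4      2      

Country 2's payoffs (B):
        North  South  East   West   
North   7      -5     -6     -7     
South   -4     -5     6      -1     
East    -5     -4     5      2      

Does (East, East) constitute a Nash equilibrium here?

Holding Country 2 at East: Country 1 gets 4 from East, versus -5 from North, 2 from South. No profitable deviation for Country 1.
Holding Country 1 at East: Country 2 gets 5 from East, versus -5 from North, -4 from South, 2 from West. No profitable deviation for Country 2 either.

Yes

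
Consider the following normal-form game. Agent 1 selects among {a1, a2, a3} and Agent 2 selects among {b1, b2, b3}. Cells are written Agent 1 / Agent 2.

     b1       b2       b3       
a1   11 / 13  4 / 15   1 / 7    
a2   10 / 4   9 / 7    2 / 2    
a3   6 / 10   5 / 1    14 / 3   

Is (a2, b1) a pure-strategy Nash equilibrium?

Holding Agent 2 at b1: Agent 1 gets 10 from a2 but could get 11 by switching to a1. Agent 1 has a profitable deviation.

No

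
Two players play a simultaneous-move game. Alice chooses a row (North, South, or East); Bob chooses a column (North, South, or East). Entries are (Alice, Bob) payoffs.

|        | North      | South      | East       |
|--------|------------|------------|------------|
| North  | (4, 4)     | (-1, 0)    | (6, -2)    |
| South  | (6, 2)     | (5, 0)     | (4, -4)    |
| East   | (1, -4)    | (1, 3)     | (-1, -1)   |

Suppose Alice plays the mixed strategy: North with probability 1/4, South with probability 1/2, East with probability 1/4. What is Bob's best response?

North

Bob's best reply maximizes expected payoff against the mix.
North: (1/4)·4 + (1/2)·2 + (1/4)·(-4) = 1
South: (1/4)·0 + (1/2)·0 + (1/4)·3 = 3/4
East: (1/4)·(-2) + (1/2)·(-4) + (1/4)·(-1) = -11/4
Highest expected payoff is 1, from North.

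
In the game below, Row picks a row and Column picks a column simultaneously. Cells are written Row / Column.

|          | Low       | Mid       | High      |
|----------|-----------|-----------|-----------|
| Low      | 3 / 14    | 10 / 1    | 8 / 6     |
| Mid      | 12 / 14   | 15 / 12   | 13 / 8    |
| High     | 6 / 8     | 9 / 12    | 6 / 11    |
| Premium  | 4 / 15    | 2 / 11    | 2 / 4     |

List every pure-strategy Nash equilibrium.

(Mid, Low)

Find each player's best response to every opponent strategy; NE are the intersections.
Row's best responses — vs Low: Mid (payoff 12); vs Mid: Mid (payoff 15); vs High: Mid (payoff 13).
Column's best responses — vs Low: Low (payoff 14); vs Mid: Low (payoff 14); vs High: Mid (payoff 12); vs Premium: Low (payoff 15).
The only mutual best response is (Mid, Low); neither player gains by switching there.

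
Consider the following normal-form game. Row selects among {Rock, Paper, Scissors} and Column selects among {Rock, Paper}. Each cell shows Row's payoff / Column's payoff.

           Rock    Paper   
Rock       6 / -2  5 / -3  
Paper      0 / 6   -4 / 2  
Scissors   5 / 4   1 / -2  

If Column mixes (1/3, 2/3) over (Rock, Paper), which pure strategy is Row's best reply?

Rock

Compute Row's expected payoff from each pure strategy against the given mix.
Rock: (1/3)·6 + (2/3)·5 = 16/3
Paper: (1/3)·0 + (2/3)·(-4) = -8/3
Scissors: (1/3)·5 + (2/3)·1 = 7/3
Highest expected payoff is 16/3, from Rock.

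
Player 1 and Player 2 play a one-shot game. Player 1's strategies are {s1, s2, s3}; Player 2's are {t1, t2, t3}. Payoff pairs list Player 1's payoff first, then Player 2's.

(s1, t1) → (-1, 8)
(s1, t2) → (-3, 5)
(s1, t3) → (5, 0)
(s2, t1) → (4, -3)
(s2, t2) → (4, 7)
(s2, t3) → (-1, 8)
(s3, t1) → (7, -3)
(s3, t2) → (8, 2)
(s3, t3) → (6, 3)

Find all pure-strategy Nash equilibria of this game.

A profile is a Nash equilibrium when each player is best-responding to the other.
Player 1's best responses — vs t1: s3 (payoff 7); vs t2: s3 (payoff 8); vs t3: s3 (payoff 6).
Player 2's best responses — vs s1: t1 (payoff 8); vs s2: t3 (payoff 8); vs s3: t3 (payoff 3).
The only mutual best response is (s3, t3); neither player gains by switching there.

(s3, t3)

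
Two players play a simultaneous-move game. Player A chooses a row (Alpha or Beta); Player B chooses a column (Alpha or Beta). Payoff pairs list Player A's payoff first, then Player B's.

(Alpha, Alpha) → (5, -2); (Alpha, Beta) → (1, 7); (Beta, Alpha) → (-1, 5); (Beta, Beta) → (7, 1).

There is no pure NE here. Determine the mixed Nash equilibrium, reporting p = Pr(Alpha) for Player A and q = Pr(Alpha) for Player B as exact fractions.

p = 4/13, q = 1/2

Each player's mixing probability is pinned down by making the *other* player indifferent.
Player B indifferent between Alpha and Beta: p·(-2) + (1−p)·5 = p·7 + (1−p)·1 ⟹ 5 + (-7)p = 1 + 6p ⟹ p = 4/13.
Player A indifferent between Alpha and Beta: q·5 + (1−q)·1 = q·(-1) + (1−q)·7 ⟹ 1 + 4q = 7 + (-8)q ⟹ q = 1/2.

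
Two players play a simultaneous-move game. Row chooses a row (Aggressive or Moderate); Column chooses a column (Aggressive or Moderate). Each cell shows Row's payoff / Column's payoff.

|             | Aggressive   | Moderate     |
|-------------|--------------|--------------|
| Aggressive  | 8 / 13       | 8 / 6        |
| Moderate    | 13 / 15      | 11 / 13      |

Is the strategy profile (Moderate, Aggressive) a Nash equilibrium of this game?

Yes

Holding Column at Aggressive: Row gets 13 from Moderate, versus 8 from Aggressive. No profitable deviation for Row.
Holding Row at Moderate: Column gets 15 from Aggressive, versus 13 from Moderate. No profitable deviation for Column either.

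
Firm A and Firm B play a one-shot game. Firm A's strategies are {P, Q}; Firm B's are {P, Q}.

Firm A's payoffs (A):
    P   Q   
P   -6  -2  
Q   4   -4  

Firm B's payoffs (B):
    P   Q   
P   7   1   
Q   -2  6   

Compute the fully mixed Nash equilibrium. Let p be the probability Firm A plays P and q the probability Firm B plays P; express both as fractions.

p = 4/7, q = 1/6

In a mixed NE each player is indifferent between their pure strategies, so the opponent's mix sets the indifference.
Firm B indifferent between P and Q: p·7 + (1−p)·(-2) = p·1 + (1−p)·6 ⟹ (-2) + 9p = 6 + (-5)p ⟹ p = 4/7.
Firm A indifferent between P and Q: q·(-6) + (1−q)·(-2) = q·4 + (1−q)·(-4) ⟹ (-2) + (-4)q = (-4) + 8q ⟹ q = 1/6.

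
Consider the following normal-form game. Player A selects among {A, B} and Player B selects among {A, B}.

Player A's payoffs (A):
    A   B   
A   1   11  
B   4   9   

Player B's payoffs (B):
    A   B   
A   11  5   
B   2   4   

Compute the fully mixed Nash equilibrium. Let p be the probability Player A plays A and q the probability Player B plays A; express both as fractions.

In a mixed NE each player is indifferent between their pure strategies, so the opponent's mix sets the indifference.
Player B indifferent between A and B: p·11 + (1−p)·2 = p·5 + (1−p)·4 ⟹ 2 + 9p = 4 + 1p ⟹ p = 1/4.
Player A indifferent between A and B: q·1 + (1−q)·11 = q·4 + (1−q)·9 ⟹ 11 + (-10)q = 9 + (-5)q ⟹ q = 2/5.

p = 1/4, q = 2/5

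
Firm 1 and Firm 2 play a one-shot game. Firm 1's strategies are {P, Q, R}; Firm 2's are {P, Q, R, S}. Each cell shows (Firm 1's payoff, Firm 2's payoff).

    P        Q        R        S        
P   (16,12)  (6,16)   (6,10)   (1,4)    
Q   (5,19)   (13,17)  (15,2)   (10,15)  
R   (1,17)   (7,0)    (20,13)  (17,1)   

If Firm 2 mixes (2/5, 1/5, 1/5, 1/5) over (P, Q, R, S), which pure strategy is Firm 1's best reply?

Firm 1's best reply maximizes expected payoff against the mix.
P: (2/5)·16 + (1/5)·6 + (1/5)·6 + (1/5)·1 = 9
Q: (2/5)·5 + (1/5)·13 + (1/5)·15 + (1/5)·10 = 48/5
R: (2/5)·1 + (1/5)·7 + (1/5)·20 + (1/5)·17 = 46/5
Highest expected payoff is 48/5, from Q.

Q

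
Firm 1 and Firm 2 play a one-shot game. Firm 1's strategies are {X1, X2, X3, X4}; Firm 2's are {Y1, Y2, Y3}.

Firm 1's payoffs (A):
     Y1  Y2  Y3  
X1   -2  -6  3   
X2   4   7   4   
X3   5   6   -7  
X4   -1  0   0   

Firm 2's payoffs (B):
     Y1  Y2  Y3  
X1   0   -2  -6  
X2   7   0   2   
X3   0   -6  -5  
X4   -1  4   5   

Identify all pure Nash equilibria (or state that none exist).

(X3, Y1)

Find each player's best response to every opponent strategy; NE are the intersections.
Firm 1's best responses — vs Y1: X3 (payoff 5); vs Y2: X2 (payoff 7); vs Y3: X2 (payoff 4).
Firm 2's best responses — vs X1: Y1 (payoff 0); vs X2: Y1 (payoff 7); vs X3: Y1 (payoff 0); vs X4: Y3 (payoff 5).
The only mutual best response is (X3, Y1); neither player gains by switching there.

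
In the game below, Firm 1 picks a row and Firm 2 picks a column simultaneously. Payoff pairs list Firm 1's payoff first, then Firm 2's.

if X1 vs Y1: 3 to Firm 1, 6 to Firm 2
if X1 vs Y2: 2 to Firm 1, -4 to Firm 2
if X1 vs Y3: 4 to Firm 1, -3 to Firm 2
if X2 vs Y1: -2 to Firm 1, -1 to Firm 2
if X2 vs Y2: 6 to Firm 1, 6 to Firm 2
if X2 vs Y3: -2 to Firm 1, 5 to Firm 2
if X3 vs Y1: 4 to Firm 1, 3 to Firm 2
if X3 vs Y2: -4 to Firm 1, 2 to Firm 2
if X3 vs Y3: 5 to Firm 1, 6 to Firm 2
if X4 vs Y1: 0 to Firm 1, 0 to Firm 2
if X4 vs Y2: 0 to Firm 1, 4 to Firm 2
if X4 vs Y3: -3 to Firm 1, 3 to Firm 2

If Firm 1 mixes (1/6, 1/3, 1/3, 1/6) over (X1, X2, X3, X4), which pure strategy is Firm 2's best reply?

Y3

Compute Firm 2's expected payoff from each pure strategy against the given mix.
Y1: (1/6)·6 + (1/3)·(-1) + (1/3)·3 + (1/6)·0 = 5/3
Y2: (1/6)·(-4) + (1/3)·6 + (1/3)·2 + (1/6)·4 = 8/3
Y3: (1/6)·(-3) + (1/3)·5 + (1/3)·6 + (1/6)·3 = 11/3
Highest expected payoff is 11/3, from Y3.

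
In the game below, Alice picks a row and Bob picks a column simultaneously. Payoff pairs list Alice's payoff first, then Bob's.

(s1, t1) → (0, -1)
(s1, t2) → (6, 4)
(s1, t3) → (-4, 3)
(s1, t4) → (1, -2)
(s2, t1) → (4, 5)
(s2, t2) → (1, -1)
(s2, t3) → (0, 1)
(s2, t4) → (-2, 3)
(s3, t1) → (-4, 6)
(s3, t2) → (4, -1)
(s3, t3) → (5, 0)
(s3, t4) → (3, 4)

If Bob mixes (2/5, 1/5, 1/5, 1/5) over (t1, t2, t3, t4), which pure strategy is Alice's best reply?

s2

Compute Alice's expected payoff from each pure strategy against the given mix.
s1: (2/5)·0 + (1/5)·6 + (1/5)·(-4) + (1/5)·1 = 3/5
s2: (2/5)·4 + (1/5)·1 + (1/5)·0 + (1/5)·(-2) = 7/5
s3: (2/5)·(-4) + (1/5)·4 + (1/5)·5 + (1/5)·3 = 4/5
Highest expected payoff is 7/5, from s2.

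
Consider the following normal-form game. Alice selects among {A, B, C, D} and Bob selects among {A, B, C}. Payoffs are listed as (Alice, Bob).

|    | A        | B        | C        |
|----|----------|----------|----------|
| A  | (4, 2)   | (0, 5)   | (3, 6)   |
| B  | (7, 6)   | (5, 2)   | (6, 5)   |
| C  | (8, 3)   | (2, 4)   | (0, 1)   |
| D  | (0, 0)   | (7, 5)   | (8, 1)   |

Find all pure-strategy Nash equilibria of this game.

Find each player's best response to every opponent strategy; NE are the intersections.
Alice's best responses — vs A: C (payoff 8); vs B: D (payoff 7); vs C: D (payoff 8).
Bob's best responses — vs A: C (payoff 6); vs B: A (payoff 6); vs C: B (payoff 4); vs D: B (payoff 5).
The only mutual best response is (D, B); neither player gains by switching there.

(D, B)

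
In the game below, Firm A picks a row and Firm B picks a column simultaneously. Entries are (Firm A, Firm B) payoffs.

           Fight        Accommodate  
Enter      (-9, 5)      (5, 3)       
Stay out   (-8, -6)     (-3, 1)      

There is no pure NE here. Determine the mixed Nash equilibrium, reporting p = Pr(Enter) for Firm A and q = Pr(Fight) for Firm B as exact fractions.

Each player's mixing probability is pinned down by making the *other* player indifferent.
Firm B indifferent between Fight and Accommodate: p·5 + (1−p)·(-6) = p·3 + (1−p)·1 ⟹ (-6) + 11p = 1 + 2p ⟹ p = 7/9.
Firm A indifferent between Enter and Stay out: q·(-9) + (1−q)·5 = q·(-8) + (1−q)·(-3) ⟹ 5 + (-14)q = (-3) + (-5)q ⟹ q = 8/9.

p = 7/9, q = 8/9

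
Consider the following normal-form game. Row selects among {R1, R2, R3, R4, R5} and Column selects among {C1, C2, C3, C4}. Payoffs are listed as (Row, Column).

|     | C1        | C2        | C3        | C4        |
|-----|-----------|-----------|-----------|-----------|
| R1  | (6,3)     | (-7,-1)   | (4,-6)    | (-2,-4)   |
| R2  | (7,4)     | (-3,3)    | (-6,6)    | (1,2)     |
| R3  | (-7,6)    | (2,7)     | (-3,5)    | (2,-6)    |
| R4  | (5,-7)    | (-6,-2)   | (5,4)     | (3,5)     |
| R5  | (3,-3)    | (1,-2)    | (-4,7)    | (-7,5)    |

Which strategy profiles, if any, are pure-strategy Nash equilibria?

(R3, C2) and (R4, C4)

A profile is a Nash equilibrium when each player is best-responding to the other.
Row's best responses — vs C1: R2 (payoff 7); vs C2: R3 (payoff 2); vs C3: R4 (payoff 5); vs C4: R4 (payoff 3).
Column's best responses — vs R1: C1 (payoff 3); vs R2: C3 (payoff 6); vs R3: C2 (payoff 7); vs R4: C4 (payoff 5); vs R5: C3 (payoff 7).
Mutual best responses occur at (R3, C2) and (R4, C4); at each, neither player gains by switching.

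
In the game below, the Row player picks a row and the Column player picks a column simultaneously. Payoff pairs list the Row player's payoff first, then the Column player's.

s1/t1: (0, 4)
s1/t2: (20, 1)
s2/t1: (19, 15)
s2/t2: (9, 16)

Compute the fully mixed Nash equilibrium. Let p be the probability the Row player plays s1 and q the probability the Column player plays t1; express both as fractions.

p = 1/4, q = 11/30

In a mixed NE each player is indifferent between their pure strategies, so the opponent's mix sets the indifference.
The Column player indifferent between t1 and t2: p·4 + (1−p)·15 = p·1 + (1−p)·16 ⟹ 15 + (-11)p = 16 + (-15)p ⟹ p = 1/4.
The Row player indifferent between s1 and s2: q·0 + (1−q)·20 = q·19 + (1−q)·9 ⟹ 20 + (-20)q = 9 + 10q ⟹ q = 11/30.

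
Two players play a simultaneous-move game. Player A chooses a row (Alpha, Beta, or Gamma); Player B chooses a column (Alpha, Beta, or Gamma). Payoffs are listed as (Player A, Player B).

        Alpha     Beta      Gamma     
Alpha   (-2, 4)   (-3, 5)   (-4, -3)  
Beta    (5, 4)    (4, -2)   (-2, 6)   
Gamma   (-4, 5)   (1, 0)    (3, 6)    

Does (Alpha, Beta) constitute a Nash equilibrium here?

Holding Player B at Beta: Player A gets -3 from Alpha but could get 4 by switching to Beta. Player A has a profitable deviation.

No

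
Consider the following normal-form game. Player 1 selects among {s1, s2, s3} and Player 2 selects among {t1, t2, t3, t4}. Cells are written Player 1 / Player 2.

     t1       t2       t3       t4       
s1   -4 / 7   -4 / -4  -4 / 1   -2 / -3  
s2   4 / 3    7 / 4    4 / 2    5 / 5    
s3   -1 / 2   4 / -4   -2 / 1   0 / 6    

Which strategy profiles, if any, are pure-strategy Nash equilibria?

Find each player's best response to every opponent strategy; NE are the intersections.
Player 1's best responses — vs t1: s2 (payoff 4); vs t2: s2 (payoff 7); vs t3: s2 (payoff 4); vs t4: s2 (payoff 5).
Player 2's best responses — vs s1: t1 (payoff 7); vs s2: t4 (payoff 5); vs s3: t4 (payoff 6).
The only mutual best response is (s2, t4); neither player gains by switching there.

(s2, t4)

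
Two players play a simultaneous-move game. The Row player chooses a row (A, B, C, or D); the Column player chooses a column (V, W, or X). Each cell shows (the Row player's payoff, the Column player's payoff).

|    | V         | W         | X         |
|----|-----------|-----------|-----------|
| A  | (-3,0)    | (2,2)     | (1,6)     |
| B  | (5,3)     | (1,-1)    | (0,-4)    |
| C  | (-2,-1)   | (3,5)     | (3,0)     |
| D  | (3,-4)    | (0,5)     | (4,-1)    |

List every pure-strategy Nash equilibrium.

Find each player's best response to every opponent strategy; NE are the intersections.
The Row player's best responses — vs V: B (payoff 5); vs W: C (payoff 3); vs X: D (payoff 4).
The Column player's best responses — vs A: X (payoff 6); vs B: V (payoff 3); vs C: W (payoff 5); vs D: W (payoff 5).
Mutual best responses occur at (B, V) and (C, W); at each, neither player gains by switching.

(B, V) and (C, W)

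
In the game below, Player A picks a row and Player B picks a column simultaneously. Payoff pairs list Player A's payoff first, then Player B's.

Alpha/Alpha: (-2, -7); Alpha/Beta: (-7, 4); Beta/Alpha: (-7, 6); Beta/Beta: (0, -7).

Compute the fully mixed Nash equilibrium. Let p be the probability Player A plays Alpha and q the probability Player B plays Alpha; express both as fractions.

p = 13/24, q = 7/12

Each player's mixing probability is pinned down by making the *other* player indifferent.
Player B indifferent between Alpha and Beta: p·(-7) + (1−p)·6 = p·4 + (1−p)·(-7) ⟹ 6 + (-13)p = (-7) + 11p ⟹ p = 13/24.
Player A indifferent between Alpha and Beta: q·(-2) + (1−q)·(-7) = q·(-7) + (1−q)·0 ⟹ (-7) + 5q = 0 + (-7)q ⟹ q = 7/12.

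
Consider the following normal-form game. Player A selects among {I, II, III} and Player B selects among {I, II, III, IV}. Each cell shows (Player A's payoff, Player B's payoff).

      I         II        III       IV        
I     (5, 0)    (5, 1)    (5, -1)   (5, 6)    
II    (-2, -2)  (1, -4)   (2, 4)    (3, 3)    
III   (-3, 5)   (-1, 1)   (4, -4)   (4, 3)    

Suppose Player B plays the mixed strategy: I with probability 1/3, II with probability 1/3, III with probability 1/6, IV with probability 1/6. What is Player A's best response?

Compute Player A's expected payoff from each pure strategy against the given mix.
I: (1/3)·5 + (1/3)·5 + (1/6)·5 + (1/6)·5 = 5
II: (1/3)·(-2) + (1/3)·1 + (1/6)·2 + (1/6)·3 = 1/2
III: (1/3)·(-3) + (1/3)·(-1) + (1/6)·4 + (1/6)·4 = 0
Highest expected payoff is 5, from I.

I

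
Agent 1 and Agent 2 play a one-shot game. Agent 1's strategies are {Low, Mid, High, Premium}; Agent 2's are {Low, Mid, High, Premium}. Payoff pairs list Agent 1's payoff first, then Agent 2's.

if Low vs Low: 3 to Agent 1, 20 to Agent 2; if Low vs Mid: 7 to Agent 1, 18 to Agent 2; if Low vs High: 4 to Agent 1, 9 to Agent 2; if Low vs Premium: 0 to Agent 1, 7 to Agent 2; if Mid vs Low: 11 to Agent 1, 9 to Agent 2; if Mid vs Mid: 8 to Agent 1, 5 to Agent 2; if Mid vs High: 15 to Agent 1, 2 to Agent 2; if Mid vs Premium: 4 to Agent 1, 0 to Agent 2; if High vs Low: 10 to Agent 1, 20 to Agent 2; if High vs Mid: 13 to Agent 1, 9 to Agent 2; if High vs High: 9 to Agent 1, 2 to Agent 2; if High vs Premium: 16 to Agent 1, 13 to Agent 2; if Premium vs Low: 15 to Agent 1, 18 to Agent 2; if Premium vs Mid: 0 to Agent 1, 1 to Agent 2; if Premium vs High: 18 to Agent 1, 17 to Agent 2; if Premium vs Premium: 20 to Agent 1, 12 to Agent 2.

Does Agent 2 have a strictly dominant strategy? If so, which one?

Check whether one of Agent 2's strategies beats all alternatives regardless of what the opponent does.
Low strictly dominates: vs Low: 20 > each of {18, 9, 7}; vs Mid: 9 > each of {5, 2, 0}; vs High: 20 > each of {9, 2, 13}; vs Premium: 18 > each of {1, 17, 12}.

Low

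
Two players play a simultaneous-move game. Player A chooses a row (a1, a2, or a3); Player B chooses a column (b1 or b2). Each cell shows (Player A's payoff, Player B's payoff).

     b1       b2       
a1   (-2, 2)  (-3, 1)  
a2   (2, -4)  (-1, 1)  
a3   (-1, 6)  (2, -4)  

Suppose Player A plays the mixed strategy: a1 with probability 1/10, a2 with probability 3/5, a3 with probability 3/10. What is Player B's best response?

Compute Player B's expected payoff from each pure strategy against the given mix.
b1: (1/10)·2 + (3/5)·(-4) + (3/10)·6 = -2/5
b2: (1/10)·1 + (3/5)·1 + (3/10)·(-4) = -1/2
Highest expected payoff is -2/5, from b1.

b1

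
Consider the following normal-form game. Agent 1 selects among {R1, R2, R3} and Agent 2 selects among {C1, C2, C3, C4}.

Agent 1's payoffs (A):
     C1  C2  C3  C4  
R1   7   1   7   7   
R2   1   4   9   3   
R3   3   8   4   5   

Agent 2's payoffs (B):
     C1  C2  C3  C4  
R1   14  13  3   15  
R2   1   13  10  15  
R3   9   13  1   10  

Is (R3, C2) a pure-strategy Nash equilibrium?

Holding Agent 2 at C2: Agent 1 gets 8 from R3, versus 1 from R1, 4 from R2. No profitable deviation for Agent 1.
Holding Agent 1 at R3: Agent 2 gets 13 from C2, versus 9 from C1, 1 from C3, 10 from C4. No profitable deviation for Agent 2 either.

Yes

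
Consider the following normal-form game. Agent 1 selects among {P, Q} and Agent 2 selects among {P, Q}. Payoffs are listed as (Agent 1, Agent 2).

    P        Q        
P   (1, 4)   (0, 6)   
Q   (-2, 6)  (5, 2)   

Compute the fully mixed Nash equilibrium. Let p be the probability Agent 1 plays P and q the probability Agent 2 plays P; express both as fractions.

p = 2/3, q = 5/8

Each player's mixing probability is pinned down by making the *other* player indifferent.
Agent 2 indifferent between P and Q: p·4 + (1−p)·6 = p·6 + (1−p)·2 ⟹ 6 + (-2)p = 2 + 4p ⟹ p = 2/3.
Agent 1 indifferent between P and Q: q·1 + (1−q)·0 = q·(-2) + (1−q)·5 ⟹ 0 + 1q = 5 + (-7)q ⟹ q = 5/8.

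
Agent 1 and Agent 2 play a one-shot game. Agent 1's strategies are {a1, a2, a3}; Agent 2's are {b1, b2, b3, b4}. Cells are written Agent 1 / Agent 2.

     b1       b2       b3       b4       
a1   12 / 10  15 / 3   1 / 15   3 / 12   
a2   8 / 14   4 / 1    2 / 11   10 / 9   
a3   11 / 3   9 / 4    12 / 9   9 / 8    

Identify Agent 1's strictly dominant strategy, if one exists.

A strategy is strictly dominant if it gives Agent 1 a strictly higher payoff than every other strategy, against every choice by the opponent.
a1 is not dominant: against b3, a2 gives 2 > 1.
a2 is not dominant: against b1, a1 gives 12 > 8.
a3 is not dominant: against b1, a1 gives 12 > 11.
No single strategy is best against every opponent action.

None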